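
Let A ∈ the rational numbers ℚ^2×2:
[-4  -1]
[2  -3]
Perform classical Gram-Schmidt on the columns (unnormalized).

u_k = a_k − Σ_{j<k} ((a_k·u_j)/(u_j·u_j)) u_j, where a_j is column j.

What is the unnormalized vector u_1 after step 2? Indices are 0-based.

Step 1: u_0 = a_0 = (-4, 2).
Step 2: u_1 = a_1 − (-1/10)·u_0 = (-7/5, -14/5).

u_1 = (-7/5, -14/5)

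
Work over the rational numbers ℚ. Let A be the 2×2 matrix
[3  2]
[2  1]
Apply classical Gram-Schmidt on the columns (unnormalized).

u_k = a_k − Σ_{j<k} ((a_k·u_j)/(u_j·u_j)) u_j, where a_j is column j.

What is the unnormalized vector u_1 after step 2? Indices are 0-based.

u_1 = (2/13, -3/13)

Step 1: u_0 = a_0 = (3, 2).
Step 2: u_1 = a_1 − (8/13)·u_0 = (2/13, -3/13).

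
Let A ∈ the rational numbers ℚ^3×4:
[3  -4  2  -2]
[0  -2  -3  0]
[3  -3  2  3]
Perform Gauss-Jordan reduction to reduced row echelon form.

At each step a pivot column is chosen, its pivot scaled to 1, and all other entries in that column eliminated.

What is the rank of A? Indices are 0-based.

rank = 3

[1] R0 /= 3  ⇒  (1, -4/3, 2/3, -2/3)
     R2 -= 3·R0  ⇒  (0, 1, 0, 5)
[2] R1 /= -2  ⇒  (0, 1, 3/2, 0)
     R0 -= -4/3·R1  ⇒  (1, 0, 8/3, -2/3)
     R2 -= 1·R1  ⇒  (0, 0, -3/2, 5)
[3] R2 /= -3/2  ⇒  (0, 0, 1, -10/3)
     R0 -= 8/3·R2  ⇒  (1, 0, 0, 74/9)
     R1 -= 3/2·R2  ⇒  (0, 1, 0, 5)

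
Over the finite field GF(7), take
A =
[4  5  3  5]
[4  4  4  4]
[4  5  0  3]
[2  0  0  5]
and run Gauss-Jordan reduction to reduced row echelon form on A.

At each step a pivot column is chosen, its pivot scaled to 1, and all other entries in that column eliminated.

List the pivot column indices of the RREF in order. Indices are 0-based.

step 1: normalize row 0 (÷4) = (1, 3, 6, 3)
  row 1: subtract 4×row0 = (0, 6, 1, 6)
  row 2: subtract 4×row0 = (0, 0, 4, 5)
  row 3: subtract 2×row0 = (0, 1, 2, 6)
step 2: normalize row 1 (÷6) = (0, 1, 6, 1)
  row 0: subtract 3×row1 = (1, 0, 2, 0)
  row 3: subtract 1×row1 = (0, 0, 3, 5)
step 3: normalize row 2 (÷4) = (0, 0, 1, 3)
  row 0: subtract 2×row2 = (1, 0, 0, 1)
  row 1: subtract 6×row2 = (0, 1, 0, 4)
  row 3: subtract 3×row2 = (0, 0, 0, 3)
step 4: normalize row 3 (÷3) = (0, 0, 0, 1)
  row 0: subtract 1×row3 = (1, 0, 0, 0)
  row 1: subtract 4×row3 = (0, 1, 0, 0)
  row 2: subtract 3×row3 = (0, 0, 1, 0)

pivot columns: 0, 1, 2, 3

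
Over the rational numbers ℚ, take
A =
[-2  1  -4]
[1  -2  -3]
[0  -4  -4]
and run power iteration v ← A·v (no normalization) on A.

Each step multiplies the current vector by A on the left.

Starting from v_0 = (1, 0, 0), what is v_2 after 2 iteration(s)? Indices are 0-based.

v_0 = (1, 0, 0).
v_1 = A·v_0 = (-2, 1, 0).
v_2 = A·v_1 = (5, -4, -4).

v_2 = (5, -4, -4)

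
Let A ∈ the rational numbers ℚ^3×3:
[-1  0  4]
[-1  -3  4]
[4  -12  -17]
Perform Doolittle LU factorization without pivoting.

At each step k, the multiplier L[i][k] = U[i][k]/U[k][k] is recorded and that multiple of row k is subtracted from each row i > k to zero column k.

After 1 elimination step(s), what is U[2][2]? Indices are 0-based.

U[2][2] = -1

k=0: U[0][0]=-1
  eliminate (1,0): mult=1, new row 1: (0, -3, 0); set L[1][0]=1
  eliminate (2,0): mult=-4, new row 2: (0, -12, -1); set L[2][0]=-4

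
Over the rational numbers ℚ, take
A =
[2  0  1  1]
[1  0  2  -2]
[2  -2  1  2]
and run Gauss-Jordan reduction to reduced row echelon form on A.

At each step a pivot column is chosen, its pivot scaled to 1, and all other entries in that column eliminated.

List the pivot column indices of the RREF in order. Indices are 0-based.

pivot columns: 0, 1, 2

[1] R0 /= 2  ⇒  (1, 0, 1/2, 1/2)
     R1 -= 1·R0  ⇒  (0, 0, 3/2, -5/2)
     R2 -= 2·R0  ⇒  (0, -2, 0, 1)
[2] R1 <-> R2
[2] R1 /= -2  ⇒  (0, 1, 0, -1/2)
[3] R2 /= 3/2  ⇒  (0, 0, 1, -5/3)
     R0 -= 1/2·R2  ⇒  (1, 0, 0, 4/3)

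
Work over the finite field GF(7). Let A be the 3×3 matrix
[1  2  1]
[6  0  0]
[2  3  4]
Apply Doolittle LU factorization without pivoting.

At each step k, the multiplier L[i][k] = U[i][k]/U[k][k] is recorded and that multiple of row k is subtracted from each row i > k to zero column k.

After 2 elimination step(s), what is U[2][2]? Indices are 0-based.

[col 0] pivot 1
  R1 -= 6*R0 → (0, 2, 1)  (L[1][0] := 6)
  R2 -= 2*R0 → (0, 6, 2)  (L[2][0] := 2)
[col 1] pivot 2
  R2 -= 3*R1 → (0, 0, 6)  (L[2][1] := 3)

U[2][2] = 6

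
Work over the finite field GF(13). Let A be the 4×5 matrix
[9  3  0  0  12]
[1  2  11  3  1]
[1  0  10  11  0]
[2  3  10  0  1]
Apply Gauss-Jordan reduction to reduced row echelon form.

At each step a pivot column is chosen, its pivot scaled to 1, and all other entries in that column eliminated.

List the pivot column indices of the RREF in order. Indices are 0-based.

pivot(0,0)=9: scale R0 → (1, 9, 0, 0, 10)
  clear (1,0): R1 −= (1)R0 → (0, 6, 11, 3, 4)
  clear (2,0): R2 −= (1)R0 → (0, 4, 10, 11, 3)
  clear (3,0): R3 −= (2)R0 → (0, 11, 10, 0, 7)
pivot(1,1)=6: scale R1 → (0, 1, 4, 7, 5)
  clear (0,1): R0 −= (9)R1 → (1, 0, 3, 2, 4)
  clear (2,1): R2 −= (4)R1 → (0, 0, 7, 9, 9)
  clear (3,1): R3 −= (11)R1 → (0, 0, 5, 1, 4)
pivot(2,2)=7: scale R2 → (0, 0, 1, 5, 5)
  clear (0,2): R0 −= (3)R2 → (1, 0, 0, 0, 2)
  clear (1,2): R1 −= (4)R2 → (0, 1, 0, 0, 11)
  clear (3,2): R3 −= (5)R2 → (0, 0, 0, 2, 5)
pivot(3,3)=2: scale R3 → (0, 0, 0, 1, 9)
  clear (2,3): R2 −= (5)R3 → (0, 0, 1, 0, 12)

pivot columns: 0, 1, 2, 3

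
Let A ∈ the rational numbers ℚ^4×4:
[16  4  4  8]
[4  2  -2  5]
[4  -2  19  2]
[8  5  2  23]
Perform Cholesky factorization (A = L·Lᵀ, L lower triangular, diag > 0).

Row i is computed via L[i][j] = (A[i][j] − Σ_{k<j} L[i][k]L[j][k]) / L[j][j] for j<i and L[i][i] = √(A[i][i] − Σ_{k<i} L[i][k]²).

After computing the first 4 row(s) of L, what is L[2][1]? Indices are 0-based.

Step 1: L[0][0] = √(16) = 4.
  L[1][0] = (4) / L[0][0] = 1.
Step 2: L[1][1] = √(1) = 1.
  L[2][0] = (4) / L[0][0] = 1.
  L[2][1] = (-3) / L[1][1] = -3.
Step 3: L[2][2] = √(9) = 3.
  L[3][0] = (8) / L[0][0] = 2.
  L[3][1] = (3) / L[1][1] = 3.
  L[3][2] = (9) / L[2][2] = 3.
Step 4: L[3][3] = √(1) = 1.

L[2][1] = -3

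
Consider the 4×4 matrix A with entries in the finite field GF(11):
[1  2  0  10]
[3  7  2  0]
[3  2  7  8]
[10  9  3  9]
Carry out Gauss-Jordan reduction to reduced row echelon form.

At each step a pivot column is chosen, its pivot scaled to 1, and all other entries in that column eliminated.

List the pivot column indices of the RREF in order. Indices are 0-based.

pivot columns: 0, 1, 2, 3

step 1: normalize row 0 (÷1) = (1, 2, 0, 10)
  row 1: subtract 3×row0 = (0, 1, 2, 3)
  row 2: subtract 3×row0 = (0, 7, 7, 0)
  row 3: subtract 10×row0 = (0, 0, 3, 8)
step 2: normalize row 1 (÷1) = (0, 1, 2, 3)
  row 0: subtract 2×row1 = (1, 0, 7, 4)
  row 2: subtract 7×row1 = (0, 0, 4, 1)
step 3: normalize row 2 (÷4) = (0, 0, 1, 3)
  row 0: subtract 7×row2 = (1, 0, 0, 5)
  row 1: subtract 2×row2 = (0, 1, 0, 8)
  row 3: subtract 3×row2 = (0, 0, 0, 10)
step 4: normalize row 3 (÷10) = (0, 0, 0, 1)
  row 0: subtract 5×row3 = (1, 0, 0, 0)
  row 1: subtract 8×row3 = (0, 1, 0, 0)
  row 2: subtract 3×row3 = (0, 0, 1, 0)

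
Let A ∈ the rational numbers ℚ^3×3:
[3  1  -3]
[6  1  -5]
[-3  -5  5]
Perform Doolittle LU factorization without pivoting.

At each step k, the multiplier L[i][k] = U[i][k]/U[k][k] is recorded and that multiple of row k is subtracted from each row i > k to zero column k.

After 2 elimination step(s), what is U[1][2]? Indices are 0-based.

U[1][2] = 1

k=0: U[0][0]=3
  eliminate (1,0): mult=2, new row 1: (0, -1, 1); set L[1][0]=2
  eliminate (2,0): mult=-1, new row 2: (0, -4, 2); set L[2][0]=-1
k=1: U[1][1]=-1
  eliminate (2,1): mult=4, new row 2: (0, 0, -2); set L[2][1]=4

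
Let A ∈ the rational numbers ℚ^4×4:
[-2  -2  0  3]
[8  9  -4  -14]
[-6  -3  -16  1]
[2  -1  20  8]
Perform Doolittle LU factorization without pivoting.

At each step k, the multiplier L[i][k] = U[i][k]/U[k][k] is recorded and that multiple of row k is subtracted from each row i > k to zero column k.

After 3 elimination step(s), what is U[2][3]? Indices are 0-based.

Step 1: pivot at (0,0) is -2.
  row1 ← row1 − (-4)·row0  ⇒  L[1][0]=-4, U row1=(0, 1, -4, -2)
  row2 ← row2 − (3)·row0  ⇒  L[2][0]=3, U row2=(0, 3, -16, -8)
  row3 ← row3 − (-1)·row0  ⇒  L[3][0]=-1, U row3=(0, -3, 20, 11)
Step 2: pivot at (1,1) is 1.
  row2 ← row2 − (3)·row1  ⇒  L[2][1]=3, U row2=(0, 0, -4, -2)
  row3 ← row3 − (-3)·row1  ⇒  L[3][1]=-3, U row3=(0, 0, 8, 5)
Step 3: pivot at (2,2) is -4.
  row3 ← row3 − (-2)·row2  ⇒  L[3][2]=-2, U row3=(0, 0, 0, 1)

U[2][3] = -2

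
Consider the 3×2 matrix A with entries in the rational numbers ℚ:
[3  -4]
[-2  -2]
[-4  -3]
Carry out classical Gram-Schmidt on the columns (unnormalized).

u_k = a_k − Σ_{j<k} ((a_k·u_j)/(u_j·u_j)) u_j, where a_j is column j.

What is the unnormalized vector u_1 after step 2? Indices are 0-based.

Step 1: u_0 = a_0 = (3, -2, -4).
Step 2: u_1 = a_1 − (4/29)·u_0 = (-128/29, -50/29, -71/29).

u_1 = (-128/29, -50/29, -71/29)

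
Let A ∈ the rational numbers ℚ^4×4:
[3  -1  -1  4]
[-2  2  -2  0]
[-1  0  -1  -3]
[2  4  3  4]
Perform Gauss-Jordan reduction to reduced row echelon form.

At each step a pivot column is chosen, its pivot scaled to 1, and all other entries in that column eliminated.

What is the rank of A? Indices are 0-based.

[1] R0 /= 3  ⇒  (1, -1/3, -1/3, 4/3)
     R1 -= -2·R0  ⇒  (0, 4/3, -8/3, 8/3)
     R2 -= -1·R0  ⇒  (0, -1/3, -4/3, -5/3)
     R3 -= 2·R0  ⇒  (0, 14/3, 11/3, 4/3)
[2] R1 /= 4/3  ⇒  (0, 1, -2, 2)
     R0 -= -1/3·R1  ⇒  (1, 0, -1, 2)
     R2 -= -1/3·R1  ⇒  (0, 0, -2, -1)
     R3 -= 14/3·R1  ⇒  (0, 0, 13, -8)
[3] R2 /= -2  ⇒  (0, 0, 1, 1/2)
     R0 -= -1·R2  ⇒  (1, 0, 0, 5/2)
     R1 -= -2·R2  ⇒  (0, 1, 0, 3)
     R3 -= 13·R2  ⇒  (0, 0, 0, -29/2)
[4] R3 /= -29/2  ⇒  (0, 0, 0, 1)
     R0 -= 5/2·R3  ⇒  (1, 0, 0, 0)
     R1 -= 3·R3  ⇒  (0, 1, 0, 0)
     R2 -= 1/2·R3  ⇒  (0, 0, 1, 0)

rank = 4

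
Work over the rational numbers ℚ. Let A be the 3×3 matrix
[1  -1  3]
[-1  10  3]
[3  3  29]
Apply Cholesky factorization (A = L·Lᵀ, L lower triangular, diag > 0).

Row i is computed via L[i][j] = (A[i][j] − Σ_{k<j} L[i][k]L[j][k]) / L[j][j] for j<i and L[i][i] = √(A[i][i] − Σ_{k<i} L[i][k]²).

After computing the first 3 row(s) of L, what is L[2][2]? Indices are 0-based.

Step 1: L[0][0] = √(1) = 1.
  L[1][0] = (-1) / L[0][0] = -1.
Step 2: L[1][1] = √(9) = 3.
  L[2][0] = (3) / L[0][0] = 3.
  L[2][1] = (6) / L[1][1] = 2.
Step 3: L[2][2] = √(16) = 4.

L[2][2] = 4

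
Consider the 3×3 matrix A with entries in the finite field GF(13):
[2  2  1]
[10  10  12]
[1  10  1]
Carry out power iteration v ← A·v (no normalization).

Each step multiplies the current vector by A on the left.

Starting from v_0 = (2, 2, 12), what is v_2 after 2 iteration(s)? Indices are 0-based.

v_0 = (2, 2, 12).
v_1 = A·v_0 = (7, 2, 8).
v_2 = A·v_1 = (0, 4, 9).

v_2 = (0, 4, 9)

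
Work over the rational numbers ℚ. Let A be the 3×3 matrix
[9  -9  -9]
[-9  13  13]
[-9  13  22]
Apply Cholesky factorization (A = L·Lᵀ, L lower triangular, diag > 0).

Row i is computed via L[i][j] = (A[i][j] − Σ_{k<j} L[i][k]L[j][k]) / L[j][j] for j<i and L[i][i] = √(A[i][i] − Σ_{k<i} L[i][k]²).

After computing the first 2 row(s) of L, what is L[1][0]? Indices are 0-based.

L[1][0] = -3

Step 1: L[0][0] = √(9) = 3.
  L[1][0] = (-9) / L[0][0] = -3.
Step 2: L[1][1] = √(4) = 2.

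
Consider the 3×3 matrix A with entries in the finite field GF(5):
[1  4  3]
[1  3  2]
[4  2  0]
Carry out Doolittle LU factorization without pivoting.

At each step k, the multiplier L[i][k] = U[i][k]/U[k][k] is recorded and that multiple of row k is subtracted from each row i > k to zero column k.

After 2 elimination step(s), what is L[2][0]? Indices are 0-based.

k=0: U[0][0]=1
  eliminate (1,0): mult=1, new row 1: (0, 4, 4); set L[1][0]=1
  eliminate (2,0): mult=4, new row 2: (0, 1, 3); set L[2][0]=4
k=1: U[1][1]=4
  eliminate (2,1): mult=4, new row 2: (0, 0, 2); set L[2][1]=4

L[2][0] = 4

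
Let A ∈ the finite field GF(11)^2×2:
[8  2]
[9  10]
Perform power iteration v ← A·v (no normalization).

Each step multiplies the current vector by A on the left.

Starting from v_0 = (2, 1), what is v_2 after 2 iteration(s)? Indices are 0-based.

v_0 = (2, 1).
v_1 = A·v_0 = (7, 6).
v_2 = A·v_1 = (2, 2).

v_2 = (2, 2)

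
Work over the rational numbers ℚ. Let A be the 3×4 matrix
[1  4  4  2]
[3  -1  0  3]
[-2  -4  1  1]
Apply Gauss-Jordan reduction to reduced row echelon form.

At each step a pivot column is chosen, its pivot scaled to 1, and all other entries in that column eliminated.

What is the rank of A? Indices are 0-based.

pivot(0,0)=1: scale R0 → (1, 4, 4, 2)
  clear (1,0): R1 −= (3)R0 → (0, -13, -12, -3)
  clear (2,0): R2 −= (-2)R0 → (0, 4, 9, 5)
pivot(1,1)=-13: scale R1 → (0, 1, 12/13, 3/13)
  clear (0,1): R0 −= (4)R1 → (1, 0, 4/13, 14/13)
  clear (2,1): R2 −= (4)R1 → (0, 0, 69/13, 53/13)
pivot(2,2)=69/13: scale R2 → (0, 0, 1, 53/69)
  clear (0,2): R0 −= (4/13)R2 → (1, 0, 0, 58/69)
  clear (1,2): R1 −= (12/13)R2 → (0, 1, 0, -11/23)

rank = 3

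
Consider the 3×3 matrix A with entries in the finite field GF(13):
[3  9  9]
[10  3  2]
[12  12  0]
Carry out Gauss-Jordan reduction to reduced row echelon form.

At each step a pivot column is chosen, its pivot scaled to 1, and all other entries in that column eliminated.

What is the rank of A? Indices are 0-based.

pivot(0,0)=3: scale R0 → (1, 3, 3)
  clear (1,0): R1 −= (10)R0 → (0, 12, 11)
  clear (2,0): R2 −= (12)R0 → (0, 2, 3)
pivot(1,1)=12: scale R1 → (0, 1, 2)
  clear (0,1): R0 −= (3)R1 → (1, 0, 10)
  clear (2,1): R2 −= (2)R1 → (0, 0, 12)
pivot(2,2)=12: scale R2 → (0, 0, 1)
  clear (0,2): R0 −= (10)R2 → (1, 0, 0)
  clear (1,2): R1 −= (2)R2 → (0, 1, 0)

rank = 3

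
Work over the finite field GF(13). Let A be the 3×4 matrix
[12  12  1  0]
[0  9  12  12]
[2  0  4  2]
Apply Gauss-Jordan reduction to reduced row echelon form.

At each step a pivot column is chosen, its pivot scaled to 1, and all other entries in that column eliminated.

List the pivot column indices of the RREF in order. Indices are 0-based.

step 1: normalize row 0 (÷12) = (1, 1, 12, 0)
  row 2: subtract 2×row0 = (0, 11, 6, 2)
step 2: normalize row 1 (÷9) = (0, 1, 10, 10)
  row 0: subtract 1×row1 = (1, 0, 2, 3)
  row 2: subtract 11×row1 = (0, 0, 0, 9)
skip col 2 (zero from row 2)
step 3: normalize row 2 (÷9) = (0, 0, 0, 1)
  row 0: subtract 3×row2 = (1, 0, 2, 0)
  row 1: subtract 10×row2 = (0, 1, 10, 0)

pivot columns: 0, 1, 3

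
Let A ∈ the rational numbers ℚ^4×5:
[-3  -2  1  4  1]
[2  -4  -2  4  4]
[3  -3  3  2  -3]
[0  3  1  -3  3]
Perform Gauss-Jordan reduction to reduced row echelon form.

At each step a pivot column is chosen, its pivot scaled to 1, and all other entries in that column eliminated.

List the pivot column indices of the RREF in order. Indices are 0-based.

pivot columns: 0, 1, 2, 3

step 1: normalize row 0 (÷-3) = (1, 2/3, -1/3, -4/3, -1/3)
  row 1: subtract 2×row0 = (0, -16/3, -4/3, 20/3, 14/3)
  row 2: subtract 3×row0 = (0, -5, 4, 6, -2)
step 2: normalize row 1 (÷-16/3) = (0, 1, 1/4, -5/4, -7/8)
  row 0: subtract 2/3×row1 = (1, 0, -1/2, -1/2, 1/4)
  row 2: subtract -5×row1 = (0, 0, 21/4, -1/4, -51/8)
  row 3: subtract 3×row1 = (0, 0, 1/4, 3/4, 45/8)
step 3: normalize row 2 (÷21/4) = (0, 0, 1, -1/21, -17/14)
  row 0: subtract -1/2×row2 = (1, 0, 0, -11/21, -5/14)
  row 1: subtract 1/4×row2 = (0, 1, 0, -26/21, -4/7)
  row 3: subtract 1/4×row2 = (0, 0, 0, 16/21, 83/14)
step 4: normalize row 3 (÷16/21) = (0, 0, 0, 1, 249/32)
  row 0: subtract -11/21×row3 = (1, 0, 0, 0, 119/32)
  row 1: subtract -26/21×row3 = (0, 1, 0, 0, 145/16)
  row 2: subtract -1/21×row3 = (0, 0, 1, 0, -27/32)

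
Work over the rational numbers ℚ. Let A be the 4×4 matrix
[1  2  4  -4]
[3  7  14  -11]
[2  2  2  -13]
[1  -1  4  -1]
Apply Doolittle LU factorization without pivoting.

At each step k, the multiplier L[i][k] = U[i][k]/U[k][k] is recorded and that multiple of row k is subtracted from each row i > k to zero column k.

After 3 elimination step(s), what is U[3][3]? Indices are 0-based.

[col 0] pivot 1
  R1 -= 3*R0 → (0, 1, 2, 1)  (L[1][0] := 3)
  R2 -= 2*R0 → (0, -2, -6, -5)  (L[2][0] := 2)
  R3 -= 1*R0 → (0, -3, 0, 3)  (L[3][0] := 1)
[col 1] pivot 1
  R2 -= -2*R1 → (0, 0, -2, -3)  (L[2][1] := -2)
  R3 -= -3*R1 → (0, 0, 6, 6)  (L[3][1] := -3)
[col 2] pivot -2
  R3 -= -3*R2 → (0, 0, 0, -3)  (L[3][2] := -3)

U[3][3] = -3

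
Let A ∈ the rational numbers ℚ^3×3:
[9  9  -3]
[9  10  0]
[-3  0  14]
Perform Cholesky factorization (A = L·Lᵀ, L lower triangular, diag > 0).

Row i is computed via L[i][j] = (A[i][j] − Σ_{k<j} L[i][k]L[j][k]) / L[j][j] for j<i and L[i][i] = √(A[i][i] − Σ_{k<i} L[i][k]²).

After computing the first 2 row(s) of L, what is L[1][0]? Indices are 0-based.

L[1][0] = 3

Step 1: L[0][0] = √(9) = 3.
  L[1][0] = (9) / L[0][0] = 3.
Step 2: L[1][1] = √(1) = 1.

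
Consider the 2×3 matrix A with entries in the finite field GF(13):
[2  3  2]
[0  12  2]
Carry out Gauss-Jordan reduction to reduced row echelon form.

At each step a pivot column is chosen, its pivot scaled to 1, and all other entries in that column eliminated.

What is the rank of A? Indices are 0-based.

pivot(0,0)=2: scale R0 → (1, 8, 1)
pivot(1,1)=12: scale R1 → (0, 1, 11)
  clear (0,1): R0 −= (8)R1 → (1, 0, 4)

rank = 2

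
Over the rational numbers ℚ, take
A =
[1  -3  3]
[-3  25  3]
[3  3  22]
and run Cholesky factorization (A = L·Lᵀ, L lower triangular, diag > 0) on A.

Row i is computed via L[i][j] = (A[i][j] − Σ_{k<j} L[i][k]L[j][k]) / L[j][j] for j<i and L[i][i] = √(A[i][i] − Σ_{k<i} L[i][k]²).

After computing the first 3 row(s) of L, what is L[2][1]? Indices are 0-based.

L[2][1] = 3

Step 1: L[0][0] = √(1) = 1.
  L[1][0] = (-3) / L[0][0] = -3.
Step 2: L[1][1] = √(16) = 4.
  L[2][0] = (3) / L[0][0] = 3.
  L[2][1] = (12) / L[1][1] = 3.
Step 3: L[2][2] = √(4) = 2.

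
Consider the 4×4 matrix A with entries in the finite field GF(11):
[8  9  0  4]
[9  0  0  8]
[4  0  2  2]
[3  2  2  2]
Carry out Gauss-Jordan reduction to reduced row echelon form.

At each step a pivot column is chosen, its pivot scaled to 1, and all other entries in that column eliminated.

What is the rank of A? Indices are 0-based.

[1] R0 /= 8  ⇒  (1, 8, 0, 6)
     R1 -= 9·R0  ⇒  (0, 5, 0, 9)
     R2 -= 4·R0  ⇒  (0, 1, 2, 0)
     R3 -= 3·R0  ⇒  (0, 0, 2, 6)
[2] R1 /= 5  ⇒  (0, 1, 0, 4)
     R0 -= 8·R1  ⇒  (1, 0, 0, 7)
     R2 -= 1·R1  ⇒  (0, 0, 2, 7)
[3] R2 /= 2  ⇒  (0, 0, 1, 9)
     R3 -= 2·R2  ⇒  (0, 0, 0, 10)
[4] R3 /= 10  ⇒  (0, 0, 0, 1)
     R0 -= 7·R3  ⇒  (1, 0, 0, 0)
     R1 -= 4·R3  ⇒  (0, 1, 0, 0)
     R2 -= 9·R3  ⇒  (0, 0, 1, 0)

rank = 4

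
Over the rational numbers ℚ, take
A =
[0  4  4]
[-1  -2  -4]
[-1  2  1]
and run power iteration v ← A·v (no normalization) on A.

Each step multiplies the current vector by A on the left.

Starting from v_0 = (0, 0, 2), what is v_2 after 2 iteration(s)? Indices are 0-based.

v_0 = (0, 0, 2).
v_1 = A·v_0 = (8, -8, 2).
v_2 = A·v_1 = (-24, 0, -22).

v_2 = (-24, 0, -22)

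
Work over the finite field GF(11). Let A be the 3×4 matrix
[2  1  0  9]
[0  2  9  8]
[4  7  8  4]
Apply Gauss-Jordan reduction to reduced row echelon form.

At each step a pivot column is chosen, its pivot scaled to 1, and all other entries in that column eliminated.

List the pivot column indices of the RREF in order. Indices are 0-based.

step 1: normalize row 0 (÷2) = (1, 6, 0, 10)
  row 2: subtract 4×row0 = (0, 5, 8, 8)
step 2: normalize row 1 (÷2) = (0, 1, 10, 4)
  row 0: subtract 6×row1 = (1, 0, 6, 8)
  row 2: subtract 5×row1 = (0, 0, 2, 10)
step 3: normalize row 2 (÷2) = (0, 0, 1, 5)
  row 0: subtract 6×row2 = (1, 0, 0, 0)
  row 1: subtract 10×row2 = (0, 1, 0, 9)

pivot columns: 0, 1, 2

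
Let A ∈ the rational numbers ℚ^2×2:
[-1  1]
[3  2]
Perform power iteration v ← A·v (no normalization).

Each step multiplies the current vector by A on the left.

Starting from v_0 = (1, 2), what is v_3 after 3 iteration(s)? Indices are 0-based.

v_0 = (1, 2).
v_1 = A·v_0 = (1, 7).
v_2 = A·v_1 = (6, 17).
v_3 = A·v_2 = (11, 52).

v_3 = (11, 52)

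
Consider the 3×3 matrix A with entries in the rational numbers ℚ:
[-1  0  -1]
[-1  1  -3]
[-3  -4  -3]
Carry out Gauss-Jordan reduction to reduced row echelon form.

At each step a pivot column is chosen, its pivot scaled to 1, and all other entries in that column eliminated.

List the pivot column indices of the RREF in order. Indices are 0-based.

[1] R0 /= -1  ⇒  (1, 0, 1)
     R1 -= -1·R0  ⇒  (0, 1, -2)
     R2 -= -3·R0  ⇒  (0, -4, 0)
[2] R1 /= 1  ⇒  (0, 1, -2)
     R2 -= -4·R1  ⇒  (0, 0, -8)
[3] R2 /= -8  ⇒  (0, 0, 1)
     R0 -= 1·R2  ⇒  (1, 0, 0)
     R1 -= -2·R2  ⇒  (0, 1, 0)

pivot columns: 0, 1, 2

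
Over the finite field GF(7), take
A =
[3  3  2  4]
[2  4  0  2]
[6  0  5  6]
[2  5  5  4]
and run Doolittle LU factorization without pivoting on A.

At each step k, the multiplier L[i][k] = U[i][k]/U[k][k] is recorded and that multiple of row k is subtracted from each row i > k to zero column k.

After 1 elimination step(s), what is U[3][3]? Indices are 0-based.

U[3][3] = 6

k=0: U[0][0]=3
  eliminate (1,0): mult=3, new row 1: (0, 2, 1, 4); set L[1][0]=3
  eliminate (2,0): mult=2, new row 2: (0, 1, 1, 5); set L[2][0]=2
  eliminate (3,0): mult=3, new row 3: (0, 3, 6, 6); set L[3][0]=3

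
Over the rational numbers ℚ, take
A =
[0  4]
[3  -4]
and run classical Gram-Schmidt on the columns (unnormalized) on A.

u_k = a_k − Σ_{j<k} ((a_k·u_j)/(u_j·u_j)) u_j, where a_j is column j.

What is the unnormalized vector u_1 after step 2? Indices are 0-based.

u_1 = (4, 0)

Step 1: u_0 = a_0 = (0, 3).
Step 2: u_1 = a_1 − (-4/3)·u_0 = (4, 0).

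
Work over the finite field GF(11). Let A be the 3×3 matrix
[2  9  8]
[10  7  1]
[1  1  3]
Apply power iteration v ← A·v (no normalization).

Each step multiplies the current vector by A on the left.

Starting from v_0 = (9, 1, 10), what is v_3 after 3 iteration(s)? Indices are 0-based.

v_3 = (1, 3, 2)

v_0 = (9, 1, 10).
v_1 = A·v_0 = (8, 8, 7).
v_2 = A·v_1 = (1, 0, 4).
v_3 = A·v_2 = (1, 3, 2).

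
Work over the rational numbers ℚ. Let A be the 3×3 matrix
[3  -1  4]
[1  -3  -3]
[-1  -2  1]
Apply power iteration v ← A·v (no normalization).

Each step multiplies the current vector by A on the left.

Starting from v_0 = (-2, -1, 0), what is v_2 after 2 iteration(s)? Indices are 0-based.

v_0 = (-2, -1, 0).
v_1 = A·v_0 = (-5, 1, 4).
v_2 = A·v_1 = (0, -20, 7).

v_2 = (0, -20, 7)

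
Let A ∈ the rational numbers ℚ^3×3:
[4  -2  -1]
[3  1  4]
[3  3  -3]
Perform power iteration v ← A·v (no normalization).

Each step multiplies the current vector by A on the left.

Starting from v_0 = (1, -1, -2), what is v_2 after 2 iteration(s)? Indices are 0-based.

v_0 = (1, -1, -2).
v_1 = A·v_0 = (8, -6, 6).
v_2 = A·v_1 = (38, 42, -12).

v_2 = (38, 42, -12)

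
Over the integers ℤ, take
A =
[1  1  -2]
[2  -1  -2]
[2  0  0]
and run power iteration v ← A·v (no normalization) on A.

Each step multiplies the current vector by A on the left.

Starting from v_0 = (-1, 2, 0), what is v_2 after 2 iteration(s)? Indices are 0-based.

v_0 = (-1, 2, 0).
v_1 = A·v_0 = (1, -4, -2).
v_2 = A·v_1 = (1, 10, 2).

v_2 = (1, 10, 2)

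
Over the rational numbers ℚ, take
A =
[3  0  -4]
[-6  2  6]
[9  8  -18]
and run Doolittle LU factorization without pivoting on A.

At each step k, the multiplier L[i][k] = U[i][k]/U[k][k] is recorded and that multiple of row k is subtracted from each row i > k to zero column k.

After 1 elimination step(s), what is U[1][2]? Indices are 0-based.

U[1][2] = -2

Step 1: pivot at (0,0) is 3.
  row1 ← row1 − (-2)·row0  ⇒  L[1][0]=-2, U row1=(0, 2, -2)
  row2 ← row2 − (3)·row0  ⇒  L[2][0]=3, U row2=(0, 8, -6)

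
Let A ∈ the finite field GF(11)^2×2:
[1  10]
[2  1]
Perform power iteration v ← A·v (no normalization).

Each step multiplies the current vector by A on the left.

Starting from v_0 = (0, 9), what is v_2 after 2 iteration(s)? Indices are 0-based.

v_0 = (0, 9).
v_1 = A·v_0 = (2, 9).
v_2 = A·v_1 = (4, 2).

v_2 = (4, 2)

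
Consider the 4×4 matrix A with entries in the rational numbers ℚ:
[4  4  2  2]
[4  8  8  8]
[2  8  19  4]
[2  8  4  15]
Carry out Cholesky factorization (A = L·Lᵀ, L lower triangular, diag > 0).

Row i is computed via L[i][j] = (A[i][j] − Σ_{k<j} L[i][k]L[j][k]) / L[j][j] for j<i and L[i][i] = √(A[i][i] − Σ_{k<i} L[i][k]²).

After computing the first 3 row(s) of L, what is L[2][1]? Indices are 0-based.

L[2][1] = 3

Step 1: L[0][0] = √(4) = 2.
  L[1][0] = (4) / L[0][0] = 2.
Step 2: L[1][1] = √(4) = 2.
  L[2][0] = (2) / L[0][0] = 1.
  L[2][1] = (6) / L[1][1] = 3.
Step 3: L[2][2] = √(9) = 3.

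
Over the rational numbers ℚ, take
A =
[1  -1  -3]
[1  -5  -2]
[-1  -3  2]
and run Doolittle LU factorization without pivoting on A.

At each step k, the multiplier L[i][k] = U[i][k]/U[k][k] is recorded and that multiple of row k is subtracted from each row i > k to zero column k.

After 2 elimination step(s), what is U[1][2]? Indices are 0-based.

U[1][2] = 1

Step 1: pivot at (0,0) is 1.
  row1 ← row1 − (1)·row0  ⇒  L[1][0]=1, U row1=(0, -4, 1)
  row2 ← row2 − (-1)·row0  ⇒  L[2][0]=-1, U row2=(0, -4, -1)
Step 2: pivot at (1,1) is -4.
  row2 ← row2 − (1)·row1  ⇒  L[2][1]=1, U row2=(0, 0, -2)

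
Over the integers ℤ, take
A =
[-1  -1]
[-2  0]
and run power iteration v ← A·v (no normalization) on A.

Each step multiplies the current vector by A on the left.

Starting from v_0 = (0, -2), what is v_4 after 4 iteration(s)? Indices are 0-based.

v_0 = (0, -2).
v_1 = A·v_0 = (2, 0).
v_2 = A·v_1 = (-2, -4).
v_3 = A·v_2 = (6, 4).
v_4 = A·v_3 = (-10, -12).

v_4 = (-10, -12)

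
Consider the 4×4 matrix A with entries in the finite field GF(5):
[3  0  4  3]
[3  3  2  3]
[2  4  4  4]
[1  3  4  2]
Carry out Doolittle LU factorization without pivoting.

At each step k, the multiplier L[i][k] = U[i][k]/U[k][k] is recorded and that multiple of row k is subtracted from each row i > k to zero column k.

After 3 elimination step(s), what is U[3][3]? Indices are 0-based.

U[3][3] = 2

[col 0] pivot 3
  R1 -= 1*R0 → (0, 3, 3, 0)  (L[1][0] := 1)
  R2 -= 4*R0 → (0, 4, 3, 2)  (L[2][0] := 4)
  R3 -= 2*R0 → (0, 3, 1, 1)  (L[3][0] := 2)
[col 1] pivot 3
  R2 -= 3*R1 → (0, 0, 4, 2)  (L[2][1] := 3)
  R3 -= 1*R1 → (0, 0, 3, 1)  (L[3][1] := 1)
[col 2] pivot 4
  R3 -= 2*R2 → (0, 0, 0, 2)  (L[3][2] := 2)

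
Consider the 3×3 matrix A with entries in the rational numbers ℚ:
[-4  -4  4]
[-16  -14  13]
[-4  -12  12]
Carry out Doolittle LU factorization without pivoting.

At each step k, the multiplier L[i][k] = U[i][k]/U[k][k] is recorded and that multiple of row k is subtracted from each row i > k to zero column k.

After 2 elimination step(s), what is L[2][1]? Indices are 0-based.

L[2][1] = -4

[col 0] pivot -4
  R1 -= 4*R0 → (0, 2, -3)  (L[1][0] := 4)
  R2 -= 1*R0 → (0, -8, 8)  (L[2][0] := 1)
[col 1] pivot 2
  R2 -= -4*R1 → (0, 0, -4)  (L[2][1] := -4)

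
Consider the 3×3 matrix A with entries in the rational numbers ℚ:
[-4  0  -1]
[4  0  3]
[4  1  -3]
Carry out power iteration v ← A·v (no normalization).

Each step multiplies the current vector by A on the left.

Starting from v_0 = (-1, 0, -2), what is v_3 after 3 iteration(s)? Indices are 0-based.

v_3 = (96, -80, -98)

v_0 = (-1, 0, -2).
v_1 = A·v_0 = (6, -10, 2).
v_2 = A·v_1 = (-26, 30, 8).
v_3 = A·v_2 = (96, -80, -98).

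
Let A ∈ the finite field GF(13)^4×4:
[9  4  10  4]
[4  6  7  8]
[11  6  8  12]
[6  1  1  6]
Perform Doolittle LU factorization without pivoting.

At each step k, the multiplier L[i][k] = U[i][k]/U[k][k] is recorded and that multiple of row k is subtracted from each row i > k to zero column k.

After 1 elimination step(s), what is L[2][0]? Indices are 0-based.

L[2][0] = 7

[col 0] pivot 9
  R1 -= 12*R0 → (0, 10, 4, 12)  (L[1][0] := 12)
  R2 -= 7*R0 → (0, 4, 3, 10)  (L[2][0] := 7)
  R3 -= 5*R0 → (0, 7, 3, 12)  (L[3][0] := 5)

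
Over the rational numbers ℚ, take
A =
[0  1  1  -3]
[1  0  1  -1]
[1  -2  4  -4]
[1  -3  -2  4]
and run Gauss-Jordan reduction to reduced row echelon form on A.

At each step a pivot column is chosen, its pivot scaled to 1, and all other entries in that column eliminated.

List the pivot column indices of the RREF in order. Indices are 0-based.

pivot(0,0): swap R0↔R1
pivot(0,0)=1: scale R0 → (1, 0, 1, -1)
  clear (2,0): R2 −= (1)R0 → (0, -2, 3, -3)
  clear (3,0): R3 −= (1)R0 → (0, -3, -3, 5)
pivot(1,1)=1: scale R1 → (0, 1, 1, -3)
  clear (2,1): R2 −= (-2)R1 → (0, 0, 5, -9)
  clear (3,1): R3 −= (-3)R1 → (0, 0, 0, -4)
pivot(2,2)=5: scale R2 → (0, 0, 1, -9/5)
  clear (0,2): R0 −= (1)R2 → (1, 0, 0, 4/5)
  clear (1,2): R1 −= (1)R2 → (0, 1, 0, -6/5)
pivot(3,3)=-4: scale R3 → (0, 0, 0, 1)
  clear (0,3): R0 −= (4/5)R3 → (1, 0, 0, 0)
  clear (1,3): R1 −= (-6/5)R3 → (0, 1, 0, 0)
  clear (2,3): R2 −= (-9/5)R3 → (0, 0, 1, 0)

pivot columns: 0, 1, 2, 3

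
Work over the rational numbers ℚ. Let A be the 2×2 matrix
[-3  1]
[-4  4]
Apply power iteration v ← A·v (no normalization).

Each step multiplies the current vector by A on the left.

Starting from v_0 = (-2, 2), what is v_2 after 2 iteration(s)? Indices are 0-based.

v_2 = (-8, 32)

v_0 = (-2, 2).
v_1 = A·v_0 = (8, 16).
v_2 = A·v_1 = (-8, 32).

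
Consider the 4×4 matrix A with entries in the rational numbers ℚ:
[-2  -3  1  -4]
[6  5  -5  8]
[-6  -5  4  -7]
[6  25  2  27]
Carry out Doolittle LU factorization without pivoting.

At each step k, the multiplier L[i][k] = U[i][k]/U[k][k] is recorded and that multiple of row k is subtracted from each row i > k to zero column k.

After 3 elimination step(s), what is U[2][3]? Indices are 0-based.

U[2][3] = 1

k=0: U[0][0]=-2
  eliminate (1,0): mult=-3, new row 1: (0, -4, -2, -4); set L[1][0]=-3
  eliminate (2,0): mult=3, new row 2: (0, 4, 1, 5); set L[2][0]=3
  eliminate (3,0): mult=-3, new row 3: (0, 16, 5, 15); set L[3][0]=-3
k=1: U[1][1]=-4
  eliminate (2,1): mult=-1, new row 2: (0, 0, -1, 1); set L[2][1]=-1
  eliminate (3,1): mult=-4, new row 3: (0, 0, -3, -1); set L[3][1]=-4
k=2: U[2][2]=-1
  eliminate (3,2): mult=3, new row 3: (0, 0, 0, -4); set L[3][2]=3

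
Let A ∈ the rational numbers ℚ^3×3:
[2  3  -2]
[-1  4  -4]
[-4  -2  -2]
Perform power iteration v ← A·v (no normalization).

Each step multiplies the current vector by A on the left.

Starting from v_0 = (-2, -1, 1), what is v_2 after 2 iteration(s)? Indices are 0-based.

v_2 = (-52, -47, 32)

v_0 = (-2, -1, 1).
v_1 = A·v_0 = (-9, -6, 8).
v_2 = A·v_1 = (-52, -47, 32).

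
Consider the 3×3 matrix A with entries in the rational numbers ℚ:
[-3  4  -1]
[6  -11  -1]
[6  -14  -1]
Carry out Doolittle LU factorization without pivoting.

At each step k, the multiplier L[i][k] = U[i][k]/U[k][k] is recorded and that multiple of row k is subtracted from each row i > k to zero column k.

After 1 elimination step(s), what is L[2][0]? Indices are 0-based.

k=0: U[0][0]=-3
  eliminate (1,0): mult=-2, new row 1: (0, -3, -3); set L[1][0]=-2
  eliminate (2,0): mult=-2, new row 2: (0, -6, -3); set L[2][0]=-2

L[2][0] = -2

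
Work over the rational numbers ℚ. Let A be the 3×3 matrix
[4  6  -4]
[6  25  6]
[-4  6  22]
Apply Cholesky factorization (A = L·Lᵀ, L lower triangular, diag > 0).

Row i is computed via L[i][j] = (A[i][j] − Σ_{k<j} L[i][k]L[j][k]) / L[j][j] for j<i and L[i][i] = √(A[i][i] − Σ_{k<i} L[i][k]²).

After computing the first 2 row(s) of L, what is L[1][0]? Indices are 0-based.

L[1][0] = 3

Step 1: L[0][0] = √(4) = 2.
  L[1][0] = (6) / L[0][0] = 3.
Step 2: L[1][1] = √(16) = 4.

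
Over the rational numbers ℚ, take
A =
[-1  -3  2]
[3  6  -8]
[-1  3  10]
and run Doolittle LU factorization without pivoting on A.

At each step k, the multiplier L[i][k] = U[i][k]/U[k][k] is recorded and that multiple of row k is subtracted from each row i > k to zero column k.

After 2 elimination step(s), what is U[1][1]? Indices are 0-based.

Step 1: pivot at (0,0) is -1.
  row1 ← row1 − (-3)·row0  ⇒  L[1][0]=-3, U row1=(0, -3, -2)
  row2 ← row2 − (1)·row0  ⇒  L[2][0]=1, U row2=(0, 6, 8)
Step 2: pivot at (1,1) is -3.
  row2 ← row2 − (-2)·row1  ⇒  L[2][1]=-2, U row2=(0, 0, 4)

U[1][1] = -3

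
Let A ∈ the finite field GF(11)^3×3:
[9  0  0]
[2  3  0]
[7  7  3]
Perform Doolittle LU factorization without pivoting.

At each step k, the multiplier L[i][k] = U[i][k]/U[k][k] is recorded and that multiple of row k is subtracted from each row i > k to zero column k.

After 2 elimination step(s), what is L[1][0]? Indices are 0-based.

L[1][0] = 10

Step 1: pivot at (0,0) is 9.
  row1 ← row1 − (10)·row0  ⇒  L[1][0]=10, U row1=(0, 3, 0)
  row2 ← row2 − (2)·row0  ⇒  L[2][0]=2, U row2=(0, 7, 3)
Step 2: pivot at (1,1) is 3.
  row2 ← row2 − (6)·row1  ⇒  L[2][1]=6, U row2=(0, 0, 3)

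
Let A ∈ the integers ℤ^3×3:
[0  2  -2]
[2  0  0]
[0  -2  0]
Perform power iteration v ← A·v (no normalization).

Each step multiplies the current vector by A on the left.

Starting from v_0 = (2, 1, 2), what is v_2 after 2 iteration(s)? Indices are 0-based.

v_0 = (2, 1, 2).
v_1 = A·v_0 = (-2, 4, -2).
v_2 = A·v_1 = (12, -4, -8).

v_2 = (12, -4, -8)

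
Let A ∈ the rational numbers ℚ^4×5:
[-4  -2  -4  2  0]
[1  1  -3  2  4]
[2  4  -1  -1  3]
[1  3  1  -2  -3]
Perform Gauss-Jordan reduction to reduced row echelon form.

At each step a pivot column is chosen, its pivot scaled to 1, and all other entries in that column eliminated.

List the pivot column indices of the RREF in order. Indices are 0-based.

pivot columns: 0, 1, 2, 3

[1] R0 /= -4  ⇒  (1, 1/2, 1, -1/2, 0)
     R1 -= 1·R0  ⇒  (0, 1/2, -4, 5/2, 4)
     R2 -= 2·R0  ⇒  (0, 3, -3, 0, 3)
     R3 -= 1·R0  ⇒  (0, 5/2, 0, -3/2, -3)
[2] R1 /= 1/2  ⇒  (0, 1, -8, 5, 8)
     R0 -= 1/2·R1  ⇒  (1, 0, 5, -3, -4)
     R2 -= 3·R1  ⇒  (0, 0, 21, -15, -21)
     R3 -= 5/2·R1  ⇒  (0, 0, 20, -14, -23)
[3] R2 /= 21  ⇒  (0, 0, 1, -5/7, -1)
     R0 -= 5·R2  ⇒  (1, 0, 0, 4/7, 1)
     R1 -= -8·R2  ⇒  (0, 1, 0, -5/7, 0)
     R3 -= 20·R2  ⇒  (0, 0, 0, 2/7, -3)
[4] R3 /= 2/7  ⇒  (0, 0, 0, 1, -21/2)
     R0 -= 4/7·R3  ⇒  (1, 0, 0, 0, 7)
     R1 -= -5/7·R3  ⇒  (0, 1, 0, 0, -15/2)
     R2 -= -5/7·R3  ⇒  (0, 0, 1, 0, -17/2)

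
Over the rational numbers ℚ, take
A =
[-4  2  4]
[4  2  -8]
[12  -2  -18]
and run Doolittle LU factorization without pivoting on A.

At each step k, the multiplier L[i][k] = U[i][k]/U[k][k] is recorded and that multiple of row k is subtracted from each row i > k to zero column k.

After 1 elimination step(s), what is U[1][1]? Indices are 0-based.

[col 0] pivot -4
  R1 -= -1*R0 → (0, 4, -4)  (L[1][0] := -1)
  R2 -= -3*R0 → (0, 4, -6)  (L[2][0] := -3)

U[1][1] = 4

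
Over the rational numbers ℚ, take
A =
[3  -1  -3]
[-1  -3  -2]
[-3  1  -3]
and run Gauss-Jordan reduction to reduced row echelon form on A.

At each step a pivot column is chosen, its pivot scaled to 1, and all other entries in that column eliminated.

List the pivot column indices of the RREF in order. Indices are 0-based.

pivot(0,0)=3: scale R0 → (1, -1/3, -1)
  clear (1,0): R1 −= (-1)R0 → (0, -10/3, -3)
  clear (2,0): R2 −= (-3)R0 → (0, 0, -6)
pivot(1,1)=-10/3: scale R1 → (0, 1, 9/10)
  clear (0,1): R0 −= (-1/3)R1 → (1, 0, -7/10)
pivot(2,2)=-6: scale R2 → (0, 0, 1)
  clear (0,2): R0 −= (-7/10)R2 → (1, 0, 0)
  clear (1,2): R1 −= (9/10)R2 → (0, 1, 0)

pivot columns: 0, 1, 2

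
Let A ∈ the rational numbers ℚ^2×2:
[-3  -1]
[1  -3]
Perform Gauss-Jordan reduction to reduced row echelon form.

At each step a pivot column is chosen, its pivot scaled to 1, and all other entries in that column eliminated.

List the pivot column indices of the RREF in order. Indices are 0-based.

step 1: normalize row 0 (÷-3) = (1, 1/3)
  row 1: subtract 1×row0 = (0, -10/3)
step 2: normalize row 1 (÷-10/3) = (0, 1)
  row 0: subtract 1/3×row1 = (1, 0)

pivot columns: 0, 1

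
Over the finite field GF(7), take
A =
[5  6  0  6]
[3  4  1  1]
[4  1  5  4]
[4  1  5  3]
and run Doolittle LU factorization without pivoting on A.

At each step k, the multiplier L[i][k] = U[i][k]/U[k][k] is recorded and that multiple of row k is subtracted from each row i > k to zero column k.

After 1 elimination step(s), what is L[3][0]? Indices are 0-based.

k=0: U[0][0]=5
  eliminate (1,0): mult=2, new row 1: (0, 6, 1, 3); set L[1][0]=2
  eliminate (2,0): mult=5, new row 2: (0, 6, 5, 2); set L[2][0]=5
  eliminate (3,0): mult=5, new row 3: (0, 6, 5, 1); set L[3][0]=5

L[3][0] = 5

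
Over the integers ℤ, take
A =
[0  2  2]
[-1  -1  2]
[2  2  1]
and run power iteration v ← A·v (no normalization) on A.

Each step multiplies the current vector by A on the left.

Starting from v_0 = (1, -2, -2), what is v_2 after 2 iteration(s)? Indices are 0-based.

v_0 = (1, -2, -2).
v_1 = A·v_0 = (-8, -3, -4).
v_2 = A·v_1 = (-14, 3, -26).

v_2 = (-14, 3, -26)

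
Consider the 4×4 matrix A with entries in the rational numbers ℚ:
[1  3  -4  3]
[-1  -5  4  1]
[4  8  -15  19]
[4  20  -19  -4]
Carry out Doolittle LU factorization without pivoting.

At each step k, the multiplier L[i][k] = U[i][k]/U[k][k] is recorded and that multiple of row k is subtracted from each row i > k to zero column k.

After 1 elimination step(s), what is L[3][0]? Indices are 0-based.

L[3][0] = 4

[col 0] pivot 1
  R1 -= -1*R0 → (0, -2, 0, 4)  (L[1][0] := -1)
  R2 -= 4*R0 → (0, -4, 1, 7)  (L[2][0] := 4)
  R3 -= 4*R0 → (0, 8, -3, -16)  (L[3][0] := 4)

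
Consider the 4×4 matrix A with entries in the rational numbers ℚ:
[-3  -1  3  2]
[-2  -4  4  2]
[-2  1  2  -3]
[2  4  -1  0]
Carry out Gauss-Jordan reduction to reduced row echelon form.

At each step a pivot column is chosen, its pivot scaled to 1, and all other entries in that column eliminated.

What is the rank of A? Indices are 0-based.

[1] R0 /= -3  ⇒  (1, 1/3, -1, -2/3)
     R1 -= -2·R0  ⇒  (0, -10/3, 2, 2/3)
     R2 -= -2·R0  ⇒  (0, 5/3, 0, -13/3)
     R3 -= 2·R0  ⇒  (0, 10/3, 1, 4/3)
[2] R1 /= -10/3  ⇒  (0, 1, -3/5, -1/5)
     R0 -= 1/3·R1  ⇒  (1, 0, -4/5, -3/5)
     R2 -= 5/3·R1  ⇒  (0, 0, 1, -4)
     R3 -= 10/3·R1  ⇒  (0, 0, 3, 2)
[3] R2 /= 1  ⇒  (0, 0, 1, -4)
     R0 -= -4/5·R2  ⇒  (1, 0, 0, -19/5)
     R1 -= -3/5·R2  ⇒  (0, 1, 0, -13/5)
     R3 -= 3·R2  ⇒  (0, 0, 0, 14)
[4] R3 /= 14  ⇒  (0, 0, 0, 1)
     R0 -= -19/5·R3  ⇒  (1, 0, 0, 0)
     R1 -= -13/5·R3  ⇒  (0, 1, 0, 0)
     R2 -= -4·R3  ⇒  (0, 0, 1, 0)

rank = 4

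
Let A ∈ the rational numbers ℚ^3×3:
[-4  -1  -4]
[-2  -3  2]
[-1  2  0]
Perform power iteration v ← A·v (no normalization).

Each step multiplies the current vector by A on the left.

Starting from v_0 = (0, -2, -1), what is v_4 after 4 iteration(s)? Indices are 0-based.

v_0 = (0, -2, -1).
v_1 = A·v_0 = (6, 4, -4).
v_2 = A·v_1 = (-12, -32, 2).
v_3 = A·v_2 = (72, 124, -52).
v_4 = A·v_3 = (-204, -620, 176).

v_4 = (-204, -620, 176)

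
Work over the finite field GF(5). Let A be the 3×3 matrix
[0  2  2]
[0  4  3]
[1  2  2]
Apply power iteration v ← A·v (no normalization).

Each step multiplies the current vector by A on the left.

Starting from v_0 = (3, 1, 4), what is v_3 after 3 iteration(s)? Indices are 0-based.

v_3 = (2, 1, 0)

v_0 = (3, 1, 4).
v_1 = A·v_0 = (0, 1, 3).
v_2 = A·v_1 = (3, 3, 3).
v_3 = A·v_2 = (2, 1, 0).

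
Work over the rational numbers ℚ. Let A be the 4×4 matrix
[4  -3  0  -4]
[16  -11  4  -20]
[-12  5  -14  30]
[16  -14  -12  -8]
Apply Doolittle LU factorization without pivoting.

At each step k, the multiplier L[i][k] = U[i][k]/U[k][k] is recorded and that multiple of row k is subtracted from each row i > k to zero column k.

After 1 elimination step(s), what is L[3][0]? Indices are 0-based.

L[3][0] = 4

[col 0] pivot 4
  R1 -= 4*R0 → (0, 1, 4, -4)  (L[1][0] := 4)
  R2 -= -3*R0 → (0, -4, -14, 18)  (L[2][0] := -3)
  R3 -= 4*R0 → (0, -2, -12, 8)  (L[3][0] := 4)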